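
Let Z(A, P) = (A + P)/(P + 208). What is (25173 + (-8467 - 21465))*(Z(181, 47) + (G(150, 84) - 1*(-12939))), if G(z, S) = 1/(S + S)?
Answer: -879376457707/14280 ≈ -6.1581e+7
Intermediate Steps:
G(z, S) = 1/(2*S)
Z(A, P) = (A + P)/(208 + P)
(25173 + (-8467 - 21465))*(Z(181, 47) + (G(150, 84) - 1*(-12939))) = (25173 + (-8467 - 21465))*((181 + 47)/(208 + 47) + ((½)/84 - 1*(-12939))) = (25173 - 29932)*(228/255 + ((½)*(1/84) + 12939)) = -4759*((1/255)*228 + (1/168 + 12939)) = -4759*(76/85 + 2173753/168) = -4759*184781773/14280 = -879376457707/14280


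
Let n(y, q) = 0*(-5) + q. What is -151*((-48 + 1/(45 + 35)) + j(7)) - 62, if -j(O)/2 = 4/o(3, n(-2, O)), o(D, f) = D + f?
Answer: 584393/80 ≈ 7304.9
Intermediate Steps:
n(y, q) = q (n(y, q) = 0 + q = q)
j(O) = -8/(3 + O)
-151*((-48 + 1/(45 + 35)) + j(7)) - 62 = -151*((-48 + 1/(45 + 35)) - 8/(3 + 7)) - 62 = -151*((-48 + 1/80) - 8/10) - 62 = -151*((-48 + 1/80) - 8*⅒) - 62 = -151*(-3839/80 - ⅘) - 62 = -151*(-3903/80) - 62 = 589353/80 - 62 = 584393/80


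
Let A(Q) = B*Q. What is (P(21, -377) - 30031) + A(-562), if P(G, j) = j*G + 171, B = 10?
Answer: -43397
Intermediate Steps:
A(Q) = 10*Q
P(G, j) = 171 + G*j (P(G, j) = G*j + 171 = 171 + G*j)
(P(21, -377) - 30031) + A(-562) = ((171 + 21*(-377)) - 30031) + 10*(-562) = ((171 - 7917) - 30031) - 5620 = (-7746 - 30031) - 5620 = -37777 - 5620 = -43397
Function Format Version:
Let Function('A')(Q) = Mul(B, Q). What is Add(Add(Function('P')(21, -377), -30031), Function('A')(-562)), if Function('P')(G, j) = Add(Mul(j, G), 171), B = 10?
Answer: -43397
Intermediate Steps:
Function('A')(Q) = Mul(10, Q)
Function('P')(G, j) = Add(171, Mul(G, j)) (Function('P')(G, j) = Add(Mul(G, j), 171) = Add(171, Mul(G, j)))
Add(Add(Function('P')(21, -377), -30031), Function('A')(-562)) = Add(Add(Add(171, Mul(21, -377)), -30031), Mul(10, -562)) = Add(Add(Add(171, -7917), -30031), -5620) = Add(Add(-7746, -30031), -5620) = Add(-37777, -5620) = -43397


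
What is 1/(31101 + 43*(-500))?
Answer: 1/9601 ≈ 0.00010416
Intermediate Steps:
1/(31101 + 43*(-500)) = 1/(31101 - 21500) = 1/9601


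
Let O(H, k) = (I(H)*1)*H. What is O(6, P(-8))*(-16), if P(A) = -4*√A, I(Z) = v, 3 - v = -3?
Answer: -576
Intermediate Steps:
v = 6 (v = 3 - 1*(-3) = 3 + 3 = 6)
I(Z) = 6
O(H, k) = 6*H (O(H, k) = (6*1)*H = 6*H)
O(6, P(-8))*(-16) = (6*6)*(-16) = 36*(-16) = -576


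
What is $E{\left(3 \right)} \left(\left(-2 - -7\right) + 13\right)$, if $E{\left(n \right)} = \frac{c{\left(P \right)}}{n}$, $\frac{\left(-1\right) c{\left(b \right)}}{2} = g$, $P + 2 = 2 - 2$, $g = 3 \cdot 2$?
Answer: $-72$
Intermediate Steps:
$g = 6$
$P = -2$ ($P = -2 + \left(2 - 2\right) = -2 + 0 = -2$)
$c{\left(b \right)} = -12$ ($c{\left(b \right)} = \left(-2\right) 6 = -12$)
$E{\left(n \right)} = - \frac{12}{n}$
$E{\left(3 \right)} \left(\left(-2 - -7\right) + 13\right) = - \frac{12}{3} \left(\left(-2 - -7\right) + 13\right) = \left(-12\right) \frac{1}{3} \left(\left(-2 + 7\right) + 13\right) = - 4 \left(5 + 13\right) = \left(-4\right) 18 = -72$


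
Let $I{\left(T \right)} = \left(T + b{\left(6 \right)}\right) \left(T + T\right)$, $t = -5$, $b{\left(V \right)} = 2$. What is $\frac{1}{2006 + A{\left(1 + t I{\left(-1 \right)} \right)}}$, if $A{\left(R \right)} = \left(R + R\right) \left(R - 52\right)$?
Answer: $\frac{1}{1104} \approx 0.0009058$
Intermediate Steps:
$I{\left(T \right)} = 2 T \left(2 + T\right)$ ($I{\left(T \right)} = \left(T + 2\right) \left(T + T\right) = \left(2 + T\right) 2 T = 2 T \left(2 + T\right)$)
$A{\left(R \right)} = 2 R \left(-52 + R\right)$
$\frac{1}{2006 + A{\left(1 + t I{\left(-1 \right)} \right)}} = \frac{1}{2006 + 2 \left(1 - 5 \cdot 2 \left(-1\right) \left(2 - 1\right)\right) \left(-52 - \left(-1 + 5 \cdot 2 \left(-1\right) \left(2 - 1\right)\right)\right)} = \frac{1}{2006 + 2 \left(1 - 5 \cdot 2 \left(-1\right) 1\right) \left(-52 - \left(-1 + 5 \cdot 2 \left(-1\right) 1\right)\right)} = \frac{1}{2006 + 2 \left(1 - -10\right) \left(-52 + \left(1 - -10\right)\right)} = \frac{1}{2006 + 2 \left(1 + 10\right) \left(-52 + \left(1 + 10\right)\right)} = \frac{1}{2006 + 2 \cdot 11 \left(-52 + 11\right)} = \frac{1}{2006 + 2 \cdot 11 \left(-41\right)} = \frac{1}{2006 - 902} = \frac{1}{1104}$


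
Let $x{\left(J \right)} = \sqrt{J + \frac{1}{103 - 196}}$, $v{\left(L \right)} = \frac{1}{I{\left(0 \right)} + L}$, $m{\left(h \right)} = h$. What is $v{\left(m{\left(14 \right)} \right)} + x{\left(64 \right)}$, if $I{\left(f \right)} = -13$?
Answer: $1 + \frac{\sqrt{553443}}{93} \approx 8.9993$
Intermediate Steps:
$v{\left(L \right)} = \frac{1}{-13 + L}$
$x{\left(J \right)} = \sqrt{- \frac{1}{93} + J}$ ($x{\left(J \right)} = \sqrt{J + \frac{1}{-93}} = \sqrt{J - \frac{1}{93}} = \sqrt{- \frac{1}{93} + J}$)
$v{\left(m{\left(14 \right)} \right)} + x{\left(64 \right)} = \frac{1}{-13 + 14} + \frac{\sqrt{-93 + 8649 \cdot 64}}{93} = 1^{-1} + \frac{\sqrt{-93 + 553536}}{93} = 1 + \frac{\sqrt{553443}}{93}$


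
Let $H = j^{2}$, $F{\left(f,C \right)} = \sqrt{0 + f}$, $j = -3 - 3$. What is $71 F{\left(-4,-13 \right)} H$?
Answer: $5112 i \approx 5112.0 i$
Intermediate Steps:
$j = -6$
$F{\left(f,C \right)} = \sqrt{f}$
$H = 36$ ($H = \left(-6\right)^{2} = 36$)
$71 F{\left(-4,-13 \right)} H = 71 \sqrt{-4} \cdot 36 = 71 \cdot 2 i 36 = 142 i 36 = 5112 i$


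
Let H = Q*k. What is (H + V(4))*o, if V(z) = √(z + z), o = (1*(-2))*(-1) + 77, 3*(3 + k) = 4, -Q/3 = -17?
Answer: -6715 + 158*√2 ≈ -6491.6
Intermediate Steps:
Q = 51 (Q = -3*(-17) = 51)
k = -5/3 (k = -3 + (⅓)*4 = -3 + 4/3 = -5/3 ≈ -1.6667)
H = -85 (H = 51*(-5/3) = -85)
o = 79 (o = -2*(-1) + 77 = 2 + 77 = 79)
V(z) = √2*√z (V(z) = √(2*z) = √2*√z)
(H + V(4))*o = (-85 + √2*√4)*79 = (-85 + √2*2)*79 = (-85 + 2*√2)*79 = -6715 + 158*√2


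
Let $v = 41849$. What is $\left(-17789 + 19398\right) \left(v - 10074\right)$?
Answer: $51125975$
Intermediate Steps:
$\left(-17789 + 19398\right) \left(v - 10074\right) = \left(-17789 + 19398\right) \left(41849 - 10074\right) = 1609 \cdot 31775 = 51125975$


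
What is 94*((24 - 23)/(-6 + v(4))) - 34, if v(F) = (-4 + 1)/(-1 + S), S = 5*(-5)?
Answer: -7646/153 ≈ -49.974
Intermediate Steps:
S = -25
v(F) = 3/26 (v(F) = (-4 + 1)/(-1 - 25) = -3/(-26) = -3*(-1/26) = 3/26)
94*((24 - 23)/(-6 + v(4))) - 34 = 94*((24 - 23)/(-6 + 3/26)) - 34 = 94*(1/(-153/26)) - 34 = 94*(1*(-26/153)) - 34 = 94*(-26/153) - 34 = -2444/153 - 34 = -7646/153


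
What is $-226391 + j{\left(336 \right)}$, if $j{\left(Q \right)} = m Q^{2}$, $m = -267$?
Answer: $-30369623$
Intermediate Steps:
$j{\left(Q \right)} = - 267 Q^{2}$
$-226391 + j{\left(336 \right)} = -226391 - 267 \cdot 336^{2} = -226391 - 30143232 = -30369623$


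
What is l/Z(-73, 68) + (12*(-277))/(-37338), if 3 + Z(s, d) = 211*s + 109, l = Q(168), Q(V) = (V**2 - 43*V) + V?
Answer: -41084642/31731077 ≈ -1.2948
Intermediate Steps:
Q(V) = V**2 - 42*V
l = 21168 (l = 168*(-42 + 168) = 168*126 = 21168)
Z(s, d) = 106 + 211*s (Z(s, d) = -3 + (211*s + 109) = -3 + (109 + 211*s) = 106 + 211*s)
l/Z(-73, 68) + (12*(-277))/(-37338) = 21168/(106 + 211*(-73)) + (12*(-277))/(-37338) = 21168/(106 - 15403) - 3324*(-1/37338) = 21168/(-15297) + 554/6223 = 21168*(-1/15297) + 554/6223 = -7056/5099 + 554/6223 = -41084642/31731077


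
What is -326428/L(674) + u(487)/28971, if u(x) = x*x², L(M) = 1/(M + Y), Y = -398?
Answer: -2610001480985/28971 ≈ -9.0090e+7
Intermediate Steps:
L(M) = 1/(-398 + M) (L(M) = 1/(M - 398) = 1/(-398 + M))
u(x) = x³
-326428/L(674) + u(487)/28971 = -326428/(1/(-398 + 674)) + 487³/28971 = -326428/(1/276) + 115501303*(1/28971) = -326428/1/276 + 115501303/28971 = -326428*276 + 115501303/28971 = -90094128 + 115501303/28971 = -2610001480985/28971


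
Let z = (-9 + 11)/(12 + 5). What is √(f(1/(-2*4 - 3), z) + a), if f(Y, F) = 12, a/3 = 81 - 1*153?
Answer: 2*I*√51 ≈ 14.283*I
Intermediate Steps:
a = -216 (a = 3*(81 - 1*153) = 3*(81 - 153) = 3*(-72) = -216)
z = 2/17 ≈ 0.11765
√(f(1/(-2*4 - 3), z) + a) = √(12 - 216) = √(-204) = 2*I*√51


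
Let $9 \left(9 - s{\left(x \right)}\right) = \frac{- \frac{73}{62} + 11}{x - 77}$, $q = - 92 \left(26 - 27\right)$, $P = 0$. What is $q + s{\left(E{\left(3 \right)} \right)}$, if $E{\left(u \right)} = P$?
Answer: $\frac{206675}{2046} \approx 101.01$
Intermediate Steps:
$E{\left(u \right)} = 0$
$q = 92$ ($q = \left(-92\right) \left(-1\right) = 92$)
$s{\left(x \right)} = 9 - \frac{203}{186 \left(-77 + x\right)}$ ($s{\left(x \right)} = 9 - \frac{\left(- \frac{73}{62} + 11\right) \frac{1}{x - 77}}{9} = 9 - \frac{\left(\left(-73\right) \frac{1}{62} + 11\right) \frac{1}{-77 + x}}{9} = 9 - \frac{\left(- \frac{73}{62} + 11\right) \frac{1}{-77 + x}}{9} = 9 - \frac{\frac{609}{62} \frac{1}{-77 + x}}{9} = 9 - \frac{203}{186 \left(-77 + x\right)}$)
$q + s{\left(E{\left(3 \right)} \right)} = 92 + \frac{-129101 + 1674 \cdot 0}{186 \left(-77 + 0\right)} = 92 + \frac{-129101 + 0}{186 \left(-77\right)} = 92 + \frac{1}{186} \left(- \frac{1}{77}\right) \left(-129101\right) = 92 + \frac{18443}{2046} = \frac{206675}{2046}$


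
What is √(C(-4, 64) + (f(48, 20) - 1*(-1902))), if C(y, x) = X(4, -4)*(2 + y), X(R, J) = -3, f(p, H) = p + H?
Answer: 2*√494 ≈ 44.452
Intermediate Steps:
f(p, H) = H + p
C(y, x) = -6 - 3*y (C(y, x) = -3*(2 + y) = -6 - 3*y)
√(C(-4, 64) + (f(48, 20) - 1*(-1902))) = √((-6 - 3*(-4)) + ((20 + 48) - 1*(-1902))) = √((-6 + 12) + (68 + 1902)) = √(6 + 1970) = √1976 = 2*√494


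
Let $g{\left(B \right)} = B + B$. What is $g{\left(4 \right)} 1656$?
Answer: $13248$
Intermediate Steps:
$g{\left(B \right)} = 2 B$
$g{\left(4 \right)} 1656 = 2 \cdot 4 \cdot 1656 = 8 \cdot 1656 = 13248$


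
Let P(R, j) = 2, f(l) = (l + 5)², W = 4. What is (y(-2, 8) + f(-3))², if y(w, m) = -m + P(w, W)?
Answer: 4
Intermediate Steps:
f(l) = (5 + l)²
y(w, m) = 2 - m (y(w, m) = -m + 2 = 2 - m)
(y(-2, 8) + f(-3))² = ((2 - 1*8) + (5 - 3)²)² = ((2 - 8) + 2²)² = (-6 + 4)² = (-2)² = 4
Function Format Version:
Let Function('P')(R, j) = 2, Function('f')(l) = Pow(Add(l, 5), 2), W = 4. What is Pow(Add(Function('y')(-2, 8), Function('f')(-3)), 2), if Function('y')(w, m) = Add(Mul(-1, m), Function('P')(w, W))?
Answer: 4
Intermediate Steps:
Function('f')(l) = Pow(Add(5, l), 2)
Function('y')(w, m) = Add(2, Mul(-1, m)) (Function('y')(w, m) = Add(Mul(-1, m), 2) = Add(2, Mul(-1, m)))
Pow(Add(Function('y')(-2, 8), Function('f')(-3)), 2) = Pow(Add(Add(2, Mul(-1, 8)), Pow(Add(5, -3), 2)), 2) = Pow(Add(Add(2, -8), Pow(2, 2)), 2) = Pow(Add(-6, 4), 2) = Pow(-2, 2) = 4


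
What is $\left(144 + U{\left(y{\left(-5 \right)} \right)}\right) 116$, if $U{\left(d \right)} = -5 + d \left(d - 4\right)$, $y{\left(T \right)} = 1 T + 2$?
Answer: $18560$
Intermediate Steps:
$y{\left(T \right)} = 2 + T$ ($y{\left(T \right)} = T + 2 = 2 + T$)
$U{\left(d \right)} = -5 + d \left(-4 + d\right)$
$\left(144 + U{\left(y{\left(-5 \right)} \right)}\right) 116 = \left(144 - \left(5 - \left(2 - 5\right)^{2} + 4 \left(2 - 5\right)\right)\right) 116 = \left(144 - \left(-7 - 9\right)\right) 116 = \left(144 + \left(-5 + 9 + 12\right)\right) 116 = \left(144 + 16\right) 116 = 160 \cdot 116 = 18560$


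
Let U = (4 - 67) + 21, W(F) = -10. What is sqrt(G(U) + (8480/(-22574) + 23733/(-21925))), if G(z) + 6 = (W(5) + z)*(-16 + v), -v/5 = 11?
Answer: sqrt(9025676079778400821)/49493495 ≈ 60.700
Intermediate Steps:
v = -55 (v = -5*11 = -55)
U = -42 (U = -63 + 21 = -42)
G(z) = 704 - 71*z (G(z) = -6 + (-10 + z)*(-16 - 55) = -6 + (-10 + z)*(-71) = -6 + (710 - 71*z) = 704 - 71*z)
sqrt(G(U) + (8480/(-22574) + 23733/(-21925))) = sqrt((704 - 71*(-42)) + (8480/(-22574) + 23733/(-21925))) = sqrt((704 + 2982) + (8480*(-1/22574) + 23733*(-1/21925))) = sqrt(3686 + (-4240/11287 - 23733/21925)) = sqrt(3686 - 360836371/247467475) = sqrt(911804276479/247467475) = sqrt(9025676079778400821)/49493495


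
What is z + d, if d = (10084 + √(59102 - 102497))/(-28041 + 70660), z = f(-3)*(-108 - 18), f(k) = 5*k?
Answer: 80559994/42619 + I*√43395/42619 ≈ 1890.2 + 0.0048878*I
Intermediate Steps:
z = 1890 (z = (5*(-3))*(-108 - 18) = -15*(-126) = 1890)
d = 10084/42619 + I*√43395/42619 (d = (10084 + √(-43395))/42619 = (10084 + I*√43395)*(1/42619) = 10084/42619 + I*√43395/42619 ≈ 0.23661 + 0.0048878*I)
z + d = 1890 + (10084/42619 + I*√43395/42619) = 80559994/42619 + I*√43395/42619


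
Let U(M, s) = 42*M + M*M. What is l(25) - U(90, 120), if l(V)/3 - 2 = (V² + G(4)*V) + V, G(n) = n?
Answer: -9624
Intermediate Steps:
U(M, s) = M² + 42*M (U(M, s) = 42*M + M² = M² + 42*M)
l(V) = 6 + 3*V² + 15*V (l(V) = 6 + 3*((V² + 4*V) + V) = 6 + 3*(V² + 5*V) = 6 + (3*V² + 15*V) = 6 + 3*V² + 15*V)
l(25) - U(90, 120) = (6 + 3*25² + 15*25) - 90*(42 + 90) = (6 + 3*625 + 375) - 90*132 = (6 + 1875 + 375) - 1*11880 = 2256 - 11880 = -9624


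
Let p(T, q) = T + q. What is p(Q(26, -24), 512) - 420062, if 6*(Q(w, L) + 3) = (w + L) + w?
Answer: -1258645/3 ≈ -4.1955e+5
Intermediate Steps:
Q(w, L) = -3 + w/3 + L/6 (Q(w, L) = -3 + ((w + L) + w)/6 = -3 + ((L + w) + w)/6 = -3 + (L + 2*w)/6 = -3 + (w/3 + L/6) = -3 + w/3 + L/6)
p(Q(26, -24), 512) - 420062 = ((-3 + (⅓)*26 + (⅙)*(-24)) + 512) - 420062 = ((-3 + 26/3 - 4) + 512) - 420062 = (5/3 + 512) - 420062 = 1541/3 - 420062 = -1258645/3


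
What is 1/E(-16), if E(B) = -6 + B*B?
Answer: 1/250 ≈ 0.0040000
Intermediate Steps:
E(B) = -6 + B²
1/E(-16) = 1/(-6 + (-16)²) = 1/(-6 + 256) = 1/250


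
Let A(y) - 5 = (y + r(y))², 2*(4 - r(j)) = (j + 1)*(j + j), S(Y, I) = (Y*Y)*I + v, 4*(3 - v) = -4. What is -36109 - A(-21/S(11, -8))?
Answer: -31201541561044273/863591055616 ≈ -36130.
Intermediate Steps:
v = 4 (v = 3 - ¼*(-4) = 3 + 1 = 4)
S(Y, I) = 4 + I*Y² (S(Y, I) = (Y*Y)*I + 4 = Y²*I + 4 = I*Y² + 4 = 4 + I*Y²)
r(j) = 4 - j*(1 + j) (r(j) = 4 - (j + 1)*(j + j)/2 = 4 - (1 + j)*2*j/2 = 4 - j*(1 + j))
A(y) = 5 + (4 - y²)² (A(y) = 5 + (y + (4 - y - y²))² = 5 + (4 - y²)²)
-36109 - A(-21/S(11, -8)) = -36109 - (5 + (-4 + (-21/(4 - 8*11²))²)²) = -36109 - (5 + (-4 + (-21/(4 - 8*121))²)²) = -36109 - (5 + (-4 + (-21/(4 - 968))²)²) = -36109 - (5 + (-4 + (-21/(-964))²)²) = -36109 - (5 + (-4 + (-21*(-1/964))²)²) = -36109 - (5 + (-4 + (21/964)²)²) = -36109 - (5 + (-4 + 441/929296)²) = -36109 - (5 + (-3716743/929296)²) = -36109 - (5 + 13814178528049/863591055616) = -36109 - 1*18132133806129/863591055616 = -36109 - 18132133806129/863591055616 = -31201541561044273/863591055616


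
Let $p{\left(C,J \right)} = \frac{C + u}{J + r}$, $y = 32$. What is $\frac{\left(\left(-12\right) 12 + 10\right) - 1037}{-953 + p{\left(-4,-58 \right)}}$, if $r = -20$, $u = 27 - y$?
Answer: $\frac{30446}{24775} \approx 1.2289$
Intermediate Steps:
$u = -5$ ($u = 27 - 32 = -5$)
$p{\left(C,J \right)} = \frac{-5 + C}{-20 + J}$ ($p{\left(C,J \right)} = \frac{C - 5}{J - 20} = \frac{-5 + C}{-20 + J}$)
$\frac{\left(\left(-12\right) 12 + 10\right) - 1037}{-953 + p{\left(-4,-58 \right)}} = \frac{\left(\left(-12\right) 12 + 10\right) - 1037}{-953 + \frac{-5 - 4}{-20 - 58}} = \frac{\left(-144 + 10\right) - 1037}{-953 + \frac{1}{-78} \left(-9\right)} = \frac{-134 - 1037}{-953 - - \frac{3}{26}} = - \frac{1171}{-953 + \frac{3}{26}} = - \frac{1171}{- \frac{24775}{26}} = \left(-1171\right) \left(- \frac{26}{24775}\right) = \frac{30446}{24775}$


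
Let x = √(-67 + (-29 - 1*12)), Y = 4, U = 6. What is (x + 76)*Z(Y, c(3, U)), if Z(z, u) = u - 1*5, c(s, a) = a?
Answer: 76 + 6*I*√3 ≈ 76.0 + 10.392*I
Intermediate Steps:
x = 6*I*√3 (x = √(-67 + (-29 - 12)) = √(-67 - 41) = √(-108) = 6*I*√3 ≈ 10.392*I)
Z(z, u) = -5 + u (Z(z, u) = u - 5 = -5 + u)
(x + 76)*Z(Y, c(3, U)) = (6*I*√3 + 76)*(-5 + 6) = (76 + 6*I*√3)*1 = 76 + 6*I*√3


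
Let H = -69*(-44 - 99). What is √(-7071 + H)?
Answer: 2*√699 ≈ 52.877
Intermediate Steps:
H = 9867 (H = -69*(-143) = 9867)
√(-7071 + H) = √(-7071 + 9867) = √2796 = 2*√699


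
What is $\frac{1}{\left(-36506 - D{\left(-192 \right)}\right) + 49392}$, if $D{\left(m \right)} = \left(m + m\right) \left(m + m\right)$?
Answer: $- \frac{1}{134570} \approx -7.4311 \cdot 10^{-6}$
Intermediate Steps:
$D{\left(m \right)} = 4 m^{2}$ ($D{\left(m \right)} = 2 m 2 m = 4 m^{2}$)
$\frac{1}{\left(-36506 - D{\left(-192 \right)}\right) + 49392} = \frac{1}{\left(-36506 - 4 \left(-192\right)^{2}\right) + 49392} = \frac{1}{\left(-36506 - 4 \cdot 36864\right) + 49392} = \frac{1}{\left(-36506 - 147456\right) + 49392} = \frac{1}{-183962 + 49392} = \frac{1}{-134570} = - \frac{1}{134570}$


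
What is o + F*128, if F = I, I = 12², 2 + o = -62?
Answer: 18368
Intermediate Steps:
o = -64 (o = -2 - 62 = -64)
I = 144
F = 144
o + F*128 = -64 + 144*128 = -64 + 18432 = 18368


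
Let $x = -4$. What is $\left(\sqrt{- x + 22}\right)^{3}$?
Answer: $26 \sqrt{26} \approx 132.57$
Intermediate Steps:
$\left(\sqrt{- x + 22}\right)^{3} = \left(\sqrt{\left(-1\right) \left(-4\right) + 22}\right)^{3} = \left(\sqrt{4 + 22}\right)^{3} = \left(\sqrt{26}\right)^{3} = 26 \sqrt{26}$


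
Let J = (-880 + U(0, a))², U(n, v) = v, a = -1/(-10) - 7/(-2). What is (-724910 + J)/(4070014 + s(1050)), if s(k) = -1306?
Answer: 539587/50858850 ≈ 0.010610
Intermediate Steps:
a = 18/5 (a = -1*(-⅒) - 7*(-½) = ⅒ + 7/2 = 18/5 ≈ 3.6000)
J = 19201924/25 (J = (-880 + 18/5)² = (-4382/5)² = 19201924/25 ≈ 7.6808e+5)
(-724910 + J)/(4070014 + s(1050)) = (-724910 + 19201924/25)/(4070014 - 1306) = (1079174/25)/4068708 = (1079174/25)*(1/4068708) = 539587/50858850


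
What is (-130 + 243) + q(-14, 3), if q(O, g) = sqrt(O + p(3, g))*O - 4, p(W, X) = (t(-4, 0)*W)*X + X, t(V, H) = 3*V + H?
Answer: 109 - 14*I*sqrt(119) ≈ 109.0 - 152.72*I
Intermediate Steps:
t(V, H) = H + 3*V
p(W, X) = X - 12*W*X (p(W, X) = ((0 + 3*(-4))*W)*X + X = ((0 - 12)*W)*X + X = (-12*W)*X + X = -12*W*X + X = X - 12*W*X)
q(O, g) = -4 + O*sqrt(O - 35*g) (q(O, g) = sqrt(O + g*(1 - 12*3))*O - 4 = sqrt(O + g*(1 - 36))*O - 4 = sqrt(O + g*(-35))*O - 4 = sqrt(O - 35*g)*O - 4 = O*sqrt(O - 35*g) - 4 = -4 + O*sqrt(O - 35*g))
(-130 + 243) + q(-14, 3) = (-130 + 243) + (-4 - 14*sqrt(-14 - 35*3)) = 113 + (-4 - 14*sqrt(-14 - 105)) = 113 + (-4 - 14*I*sqrt(119)) = 109 - 14*I*sqrt(119)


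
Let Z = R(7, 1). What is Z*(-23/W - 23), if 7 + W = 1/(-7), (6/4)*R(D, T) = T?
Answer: -989/75 ≈ -13.187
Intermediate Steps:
R(D, T) = 2*T/3
W = -50/7 (W = -7 + 1/(-7) = -7 - ⅐ = -50/7 ≈ -7.1429)
Z = ⅔ (Z = (⅔)*1 = ⅔ ≈ 0.66667)
Z*(-23/W - 23) = 2*(-23/(-50/7) - 23)/3 = 2*(-7/50*(-23) - 23)/3 = 2*(161/50 - 23)/3 = (⅔)*(-989/50) = -989/75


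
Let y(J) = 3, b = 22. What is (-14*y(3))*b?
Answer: -924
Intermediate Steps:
(-14*y(3))*b = -14*3*22 = -42*22 = -924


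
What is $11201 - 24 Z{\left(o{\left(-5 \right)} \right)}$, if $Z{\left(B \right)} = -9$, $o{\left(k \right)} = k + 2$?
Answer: $11417$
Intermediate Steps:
$o{\left(k \right)} = 2 + k$
$11201 - 24 Z{\left(o{\left(-5 \right)} \right)} = 11201 - 24 \left(-9\right) = 11201 - -216 = 11201 + 216 = 11417$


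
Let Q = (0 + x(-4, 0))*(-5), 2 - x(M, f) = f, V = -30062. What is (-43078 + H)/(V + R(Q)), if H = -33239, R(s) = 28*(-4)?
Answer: 25439/10058 ≈ 2.5292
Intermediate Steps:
x(M, f) = 2 - f
Q = -10 (Q = (0 + (2 - 1*0))*(-5) = (0 + (2 + 0))*(-5) = (0 + 2)*(-5) = 2*(-5) = -10)
R(s) = -112
(-43078 + H)/(V + R(Q)) = (-43078 - 33239)/(-30062 - 112) = -76317/(-30174) = -76317*(-1/30174) = 25439/10058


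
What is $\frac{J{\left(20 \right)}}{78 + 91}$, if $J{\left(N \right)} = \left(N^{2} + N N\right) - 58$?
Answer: $\frac{742}{169} \approx 4.3905$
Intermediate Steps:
$J{\left(N \right)} = -58 + 2 N^{2}$ ($J{\left(N \right)} = \left(N^{2} + N^{2}\right) - 58 = 2 N^{2} - 58 = -58 + 2 N^{2}$)
$\frac{J{\left(20 \right)}}{78 + 91} = \frac{-58 + 2 \cdot 20^{2}}{78 + 91} = \frac{-58 + 2 \cdot 400}{169} = \frac{-58 + 800}{169} = \frac{1}{169} \cdot 742 = \frac{742}{169}$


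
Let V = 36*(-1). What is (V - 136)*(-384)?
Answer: 66048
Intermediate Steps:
V = -36
(V - 136)*(-384) = (-36 - 136)*(-384) = -172*(-384) = 66048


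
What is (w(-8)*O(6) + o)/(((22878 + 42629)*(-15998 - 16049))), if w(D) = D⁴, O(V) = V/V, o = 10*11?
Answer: -4206/2099302829 ≈ -2.0035e-6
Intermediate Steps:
o = 110
O(V) = 1
(w(-8)*O(6) + o)/(((22878 + 42629)*(-15998 - 16049))) = ((-8)⁴*1 + 110)/(((22878 + 42629)*(-15998 - 16049))) = (4096*1 + 110)/((65507*(-32047))) = (4096 + 110)/(-2099302829) = 4206*(-1/2099302829) = -4206/2099302829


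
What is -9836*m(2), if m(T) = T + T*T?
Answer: -59016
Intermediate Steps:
m(T) = T + T**2
-9836*m(2) = -19672*(1 + 2) = -19672*3 = -9836*6 = -59016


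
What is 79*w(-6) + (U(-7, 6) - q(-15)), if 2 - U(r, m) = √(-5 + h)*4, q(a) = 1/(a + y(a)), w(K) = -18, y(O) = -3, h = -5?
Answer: -25559/18 - 4*I*√10 ≈ -1419.9 - 12.649*I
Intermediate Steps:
q(a) = 1/(-3 + a) (q(a) = 1/(a - 3) = 1/(-3 + a))
U(r, m) = 2 - 4*I*√10 (U(r, m) = 2 - √(-5 - 5)*4 = 2 - √(-10)*4 = 2 - I*√10*4 = 2 - 4*I*√10)
79*w(-6) + (U(-7, 6) - q(-15)) = 79*(-18) + ((2 - 4*I*√10) - 1/(-3 - 15)) = -1422 + ((2 - 4*I*√10) - 1/(-18)) = -1422 + ((2 - 4*I*√10) - 1*(-1/18)) = -1422 + ((2 - 4*I*√10) + 1/18) = -1422 + (37/18 - 4*I*√10) = -25559/18 - 4*I*√10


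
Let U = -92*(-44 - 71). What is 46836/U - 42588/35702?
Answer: 152694729/47215895 ≈ 3.2340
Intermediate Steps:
U = 10580 (U = -92*(-115) = 10580)
46836/U - 42588/35702 = 46836/10580 - 42588/35702 = 46836*(1/10580) - 42588*1/35702 = 11709/2645 - 21294/17851 = 152694729/47215895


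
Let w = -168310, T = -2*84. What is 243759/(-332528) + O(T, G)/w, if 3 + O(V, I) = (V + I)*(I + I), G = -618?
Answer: -182037850797/27983893840 ≈ -6.5051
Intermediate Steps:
T = -168
O(V, I) = -3 + 2*I*(I + V) (O(V, I) = -3 + (V + I)*(I + I) = -3 + (I + V)*(2*I) = -3 + 2*I*(I + V))
243759/(-332528) + O(T, G)/w = 243759/(-332528) + (-3 + 2*(-618)**2 + 2*(-618)*(-168))/(-168310) = 243759*(-1/332528) + (-3 + 2*381924 + 207648)*(-1/168310) = -243759/332528 + (-3 + 763848 + 207648)*(-1/168310) = -243759/332528 + 971493*(-1/168310) = -243759/332528 - 971493/168310 = -182037850797/27983893840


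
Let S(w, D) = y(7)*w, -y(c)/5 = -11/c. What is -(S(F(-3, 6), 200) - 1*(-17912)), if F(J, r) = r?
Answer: -125714/7 ≈ -17959.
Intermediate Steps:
y(c) = 55/c (y(c) = -(-55)/c = 55/c)
S(w, D) = 55*w/7 (S(w, D) = (55/7)*w = (55*(⅐))*w = 55*w/7)
-(S(F(-3, 6), 200) - 1*(-17912)) = -((55/7)*6 - 1*(-17912)) = -(330/7 + 17912) = -1*125714/7 = -125714/7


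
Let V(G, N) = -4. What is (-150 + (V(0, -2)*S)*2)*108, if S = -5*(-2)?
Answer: -24840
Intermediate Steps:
S = 10
(-150 + (V(0, -2)*S)*2)*108 = (-150 - 4*10*2)*108 = (-150 - 40*2)*108 = (-150 - 80)*108 = -230*108 = -24840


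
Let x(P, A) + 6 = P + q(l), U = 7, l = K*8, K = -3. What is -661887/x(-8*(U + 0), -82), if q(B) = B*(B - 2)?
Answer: -661887/562 ≈ -1177.7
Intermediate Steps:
l = -24 (l = -3*8 = -24)
q(B) = B*(-2 + B)
x(P, A) = 618 + P (x(P, A) = -6 + (P - 24*(-2 - 24)) = -6 + (P - 24*(-26)) = -6 + (P + 624) = -6 + (624 + P) = 618 + P)
-661887/x(-8*(U + 0), -82) = -661887/(618 - 8*(7 + 0)) = -661887/(618 - 8*7) = -661887/(618 - 56) = -661887/562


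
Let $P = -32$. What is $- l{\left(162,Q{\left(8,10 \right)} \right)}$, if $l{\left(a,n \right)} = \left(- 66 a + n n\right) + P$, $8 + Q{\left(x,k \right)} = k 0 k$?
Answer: $10660$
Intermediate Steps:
$Q{\left(x,k \right)} = -8$ ($Q{\left(x,k \right)} = -8 + k 0 k = -8 + 0 k = -8 + 0 = -8$)
$l{\left(a,n \right)} = -32 + n^{2} - 66 a$ ($l{\left(a,n \right)} = \left(- 66 a + n n\right) - 32 = \left(- 66 a + n^{2}\right) - 32 = \left(n^{2} - 66 a\right) - 32 = -32 + n^{2} - 66 a$)
$- l{\left(162,Q{\left(8,10 \right)} \right)} = - (-32 + \left(-8\right)^{2} - 10692) = - (-32 + 64 - 10692) = \left(-1\right) \left(-10660\right) = 10660$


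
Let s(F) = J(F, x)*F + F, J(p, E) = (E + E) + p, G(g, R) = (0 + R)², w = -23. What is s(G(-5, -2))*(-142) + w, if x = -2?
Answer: -591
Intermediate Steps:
G(g, R) = R²
J(p, E) = p + 2*E (J(p, E) = 2*E + p = p + 2*E)
s(F) = F + F*(-4 + F) (s(F) = (F + 2*(-2))*F + F = (F - 4)*F + F = (-4 + F)*F + F = F*(-4 + F) + F = F + F*(-4 + F))
s(G(-5, -2))*(-142) + w = ((-2)²*(-3 + (-2)²))*(-142) - 23 = (4*(-3 + 4))*(-142) - 23 = (4*1)*(-142) - 23 = 4*(-142) - 23 = -568 - 23 = -591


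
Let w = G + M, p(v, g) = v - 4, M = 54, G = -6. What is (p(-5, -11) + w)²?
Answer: 1521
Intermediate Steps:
p(v, g) = -4 + v
w = 48 (w = -6 + 54 = 48)
(p(-5, -11) + w)² = ((-4 - 5) + 48)² = (-9 + 48)² = 39² = 1521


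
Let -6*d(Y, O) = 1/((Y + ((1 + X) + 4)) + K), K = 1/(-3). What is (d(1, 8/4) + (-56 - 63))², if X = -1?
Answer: 11108889/784 ≈ 14170.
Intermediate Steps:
K = -⅓ ≈ -0.33333
d(Y, O) = -1/(6*(11/3 + Y)) (d(Y, O) = -1/(6*((Y + ((1 - 1) + 4)) - ⅓)) = -1/(6*((Y + (0 + 4)) - ⅓)) = -1/(6*((Y + 4) - ⅓)) = -1/(6*((4 + Y) - ⅓)) = -1/(6*(11/3 + Y)))
(d(1, 8/4) + (-56 - 63))² = (-1/(22 + 6*1) + (-56 - 63))² = (-1/(22 + 6) - 119)² = (-1/28 - 119)² = (-3333/28)² = 11108889/784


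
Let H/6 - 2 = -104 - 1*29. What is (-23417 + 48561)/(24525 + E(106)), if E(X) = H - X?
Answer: 25144/23633 ≈ 1.0639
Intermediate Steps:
H = -786 (H = 12 + 6*(-104 - 1*29) = 12 + 6*(-104 - 29) = 12 + 6*(-133) = 12 - 798 = -786)
E(X) = -786 - X
(-23417 + 48561)/(24525 + E(106)) = (-23417 + 48561)/(24525 + (-786 - 1*106)) = 25144/(24525 + (-786 - 106)) = 25144/(24525 - 892) = 25144/23633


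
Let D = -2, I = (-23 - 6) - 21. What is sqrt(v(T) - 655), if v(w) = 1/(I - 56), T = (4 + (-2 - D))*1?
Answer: I*sqrt(7359686)/106 ≈ 25.593*I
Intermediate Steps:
I = -50 (I = -29 - 21 = -50)
T = 4 (T = (4 + (-2 - 1*(-2)))*1 = (4 + (-2 + 2))*1 = (4 + 0)*1 = 4*1 = 4)
v(w) = -1/106 (v(w) = 1/(-50 - 56) = 1/(-106) = -1/106)
sqrt(v(T) - 655) = sqrt(-1/106 - 655) = sqrt(-69431/106) = I*sqrt(7359686)/106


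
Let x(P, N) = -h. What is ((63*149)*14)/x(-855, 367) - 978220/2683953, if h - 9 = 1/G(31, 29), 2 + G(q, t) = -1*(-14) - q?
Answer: -3350920634563/228136005 ≈ -14688.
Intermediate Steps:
G(q, t) = 12 - q (G(q, t) = -2 + (-1*(-14) - q) = -2 + (14 - q) = 12 - q)
h = 170/19 (h = 9 + 1/(12 - 1*31) = 9 + 1/(12 - 31) = 9 + 1/(-19) = 9 - 1/19 = 170/19 ≈ 8.9474)
x(P, N) = -170/19 (x(P, N) = -1*170/19 = -170/19)
((63*149)*14)/x(-855, 367) - 978220/2683953 = ((63*149)*14)/(-170/19) - 978220/2683953 = (9387*14)*(-19/170) - 978220*1/2683953 = 131418*(-19/170) - 978220/2683953 = -1248471/85 - 978220/2683953 = -3350920634563/228136005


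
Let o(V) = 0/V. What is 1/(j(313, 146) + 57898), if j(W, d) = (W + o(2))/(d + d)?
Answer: 292/16906529 ≈ 1.7271e-5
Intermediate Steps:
o(V) = 0
j(W, d) = W/(2*d) (j(W, d) = (W + 0)/(d + d) = W/((2*d)) = W*(1/(2*d)) = W/(2*d))
1/(j(313, 146) + 57898) = 1/((½)*313/146 + 57898) = 1/((½)*313*(1/146) + 57898) = 1/(313/292 + 57898) = 1/(16906529/292) = 292/16906529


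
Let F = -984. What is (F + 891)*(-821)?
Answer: 76353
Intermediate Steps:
(F + 891)*(-821) = (-984 + 891)*(-821) = -93*(-821) = 76353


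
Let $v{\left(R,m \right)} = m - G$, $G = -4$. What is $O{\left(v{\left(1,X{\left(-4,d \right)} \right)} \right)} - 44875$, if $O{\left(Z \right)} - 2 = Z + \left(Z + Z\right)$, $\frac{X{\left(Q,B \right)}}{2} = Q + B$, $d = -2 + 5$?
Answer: $-44867$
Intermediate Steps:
$d = 3$
$X{\left(Q,B \right)} = 2 B + 2 Q$ ($X{\left(Q,B \right)} = 2 \left(Q + B\right) = 2 \left(B + Q\right) = 2 B + 2 Q$)
$v{\left(R,m \right)} = 4 + m$ ($v{\left(R,m \right)} = m - -4 = m + 4 = 4 + m$)
$O{\left(Z \right)} = 2 + 3 Z$ ($O{\left(Z \right)} = 2 + \left(Z + \left(Z + Z\right)\right) = 2 + \left(Z + 2 Z\right) = 2 + 3 Z$)
$O{\left(v{\left(1,X{\left(-4,d \right)} \right)} \right)} - 44875 = \left(2 + 3 \left(4 + \left(2 \cdot 3 + 2 \left(-4\right)\right)\right)\right) - 44875 = \left(2 + 3 \left(4 + \left(6 - 8\right)\right)\right) - 44875 = \left(2 + 3 \left(4 - 2\right)\right) - 44875 = \left(2 + 3 \cdot 2\right) - 44875 = \left(2 + 6\right) - 44875 = 8 - 44875 = -44867$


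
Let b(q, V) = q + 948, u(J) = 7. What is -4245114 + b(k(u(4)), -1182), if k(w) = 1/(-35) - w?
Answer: -148546056/35 ≈ -4.2442e+6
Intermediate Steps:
k(w) = -1/35 - w
b(q, V) = 948 + q
-4245114 + b(k(u(4)), -1182) = -4245114 + (948 + (-1/35 - 1*7)) = -4245114 + (948 + (-1/35 - 7)) = -4245114 + (948 - 246/35) = -4245114 + 32934/35 = -148546056/35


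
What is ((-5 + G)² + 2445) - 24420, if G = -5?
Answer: -21875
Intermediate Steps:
((-5 + G)² + 2445) - 24420 = ((-5 - 5)² + 2445) - 24420 = ((-10)² + 2445) - 24420 = (100 + 2445) - 24420 = 2545 - 24420 = -21875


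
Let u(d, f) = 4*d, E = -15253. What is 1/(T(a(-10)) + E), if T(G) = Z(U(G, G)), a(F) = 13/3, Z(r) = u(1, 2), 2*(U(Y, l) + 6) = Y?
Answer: -1/15249 ≈ -6.5578e-5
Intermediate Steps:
U(Y, l) = -6 + Y/2
Z(r) = 4 (Z(r) = 4*1 = 4)
a(F) = 13/3 (a(F) = 13*(⅓) = 13/3)
T(G) = 4
1/(T(a(-10)) + E) = 1/(4 - 15253) = 1/(-15249) = -1/15249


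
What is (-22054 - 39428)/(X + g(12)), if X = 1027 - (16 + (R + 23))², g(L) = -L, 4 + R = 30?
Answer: 10247/535 ≈ 19.153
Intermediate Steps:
R = 26 (R = -4 + 30 = 26)
X = -3198 (X = 1027 - (16 + (26 + 23))² = 1027 - (16 + 49)² = 1027 - 1*65² = 1027 - 1*4225 = 1027 - 4225 = -3198)
(-22054 - 39428)/(X + g(12)) = (-22054 - 39428)/(-3198 - 1*12) = -61482/(-3198 - 12) = -61482/(-3210) = -61482*(-1/3210) = 10247/535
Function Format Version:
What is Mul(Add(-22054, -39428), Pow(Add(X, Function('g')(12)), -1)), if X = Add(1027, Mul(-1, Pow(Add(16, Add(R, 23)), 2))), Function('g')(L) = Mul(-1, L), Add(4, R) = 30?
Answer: Rational(10247, 535) ≈ 19.153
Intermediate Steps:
R = 26 (R = Add(-4, 30) = 26)
X = -3198 (X = Add(1027, Mul(-1, Pow(Add(16, Add(26, 23)), 2))) = Add(1027, Mul(-1, Pow(Add(16, 49), 2))) = Add(1027, Mul(-1, Pow(65, 2))) = Add(1027, Mul(-1, 4225)) = Add(1027, -4225) = -3198)
Mul(Add(-22054, -39428), Pow(Add(X, Function('g')(12)), -1)) = Mul(Add(-22054, -39428), Pow(Add(-3198, Mul(-1, 12)), -1)) = Mul(-61482, Pow(Add(-3198, -12), -1)) = Mul(-61482, Pow(-3210, -1)) = Mul(-61482, Rational(-1, 3210)) = Rational(10247, 535)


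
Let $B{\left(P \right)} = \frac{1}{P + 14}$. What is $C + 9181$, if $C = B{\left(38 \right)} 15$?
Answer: $\frac{477427}{52} \approx 9181.3$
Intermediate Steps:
$B{\left(P \right)} = \frac{1}{14 + P}$
$C = \frac{15}{52}$ ($C = \frac{1}{14 + 38} \cdot 15 = \frac{1}{52} \cdot 15 = \frac{15}{52} \approx 0.28846$)
$C + 9181 = \frac{15}{52} + 9181 = \frac{477427}{52}$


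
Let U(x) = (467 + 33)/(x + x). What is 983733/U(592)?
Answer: 291184968/125 ≈ 2.3295e+6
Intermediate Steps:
U(x) = 250/x (U(x) = 500/((2*x)) = 500*(1/(2*x)) = 250/x)
983733/U(592) = 983733/((250/592)) = 983733/((250*(1/592))) = 983733/(125/296) = 983733*(296/125) = 291184968/125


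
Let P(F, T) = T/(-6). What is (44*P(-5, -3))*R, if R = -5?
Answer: -110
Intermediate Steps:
P(F, T) = -T/6 (P(F, T) = T*(-⅙) = -T/6)
(44*P(-5, -3))*R = (44*(-⅙*(-3)))*(-5) = (44*(½))*(-5) = 22*(-5) = -110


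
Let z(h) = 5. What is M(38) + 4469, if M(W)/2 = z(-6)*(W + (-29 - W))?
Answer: 4179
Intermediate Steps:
M(W) = -290 (M(W) = 2*(5*(W + (-29 - W))) = 2*(5*(-29)) = 2*(-145) = -290)
M(38) + 4469 = -290 + 4469 = 4179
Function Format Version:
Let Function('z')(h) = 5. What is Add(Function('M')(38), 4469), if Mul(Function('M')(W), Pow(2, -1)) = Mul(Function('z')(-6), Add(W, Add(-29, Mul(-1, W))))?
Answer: 4179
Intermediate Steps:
Function('M')(W) = -290 (Function('M')(W) = Mul(2, Mul(5, Add(W, Add(-29, Mul(-1, W))))) = Mul(2, Mul(5, -29)) = Mul(2, -145) = -290)
Add(Function('M')(38), 4469) = Add(-290, 4469) = 4179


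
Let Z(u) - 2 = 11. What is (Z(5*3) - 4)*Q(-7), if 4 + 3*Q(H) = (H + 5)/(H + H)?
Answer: -81/7 ≈ -11.571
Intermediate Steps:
Q(H) = -4/3 + (5 + H)/(6*H) (Q(H) = -4/3 + ((H + 5)/(H + H))/3 = -4/3 + ((5 + H)/((2*H)))/3 = -4/3 + ((5 + H)*(1/(2*H)))/3 = -4/3 + ((5 + H)/(2*H))/3 = -4/3 + (5 + H)/(6*H))
Z(u) = 13 (Z(u) = 2 + 11 = 13)
(Z(5*3) - 4)*Q(-7) = (13 - 4)*((⅙)*(5 - 7*(-7))/(-7)) = 9*((⅙)*(-⅐)*(5 + 49)) = 9*((⅙)*(-⅐)*54) = 9*(-9/7) = -81/7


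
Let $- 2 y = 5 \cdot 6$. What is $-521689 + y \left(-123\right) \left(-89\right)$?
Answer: $-685894$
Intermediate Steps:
$y = -15$ ($y = - \frac{5 \cdot 6}{2} = \left(- \frac{1}{2}\right) 30 = -15$)
$-521689 + y \left(-123\right) \left(-89\right) = -521689 + \left(-15\right) \left(-123\right) \left(-89\right) = -521689 + 1845 \left(-89\right) = -521689 - 164205 = -685894$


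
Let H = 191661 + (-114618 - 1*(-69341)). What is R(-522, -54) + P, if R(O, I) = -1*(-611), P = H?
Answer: 146995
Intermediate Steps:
H = 146384 (H = 191661 + (-114618 + 69341) = 191661 - 45277 = 146384)
P = 146384
R(O, I) = 611
R(-522, -54) + P = 611 + 146384 = 146995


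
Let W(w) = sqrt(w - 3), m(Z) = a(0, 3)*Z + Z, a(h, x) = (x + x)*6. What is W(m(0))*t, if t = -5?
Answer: -5*I*sqrt(3) ≈ -8.6602*I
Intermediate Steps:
a(h, x) = 12*x (a(h, x) = (2*x)*6 = 12*x)
m(Z) = 37*Z (m(Z) = (12*3)*Z + Z = 36*Z + Z = 37*Z)
W(w) = sqrt(-3 + w)
W(m(0))*t = sqrt(-3 + 37*0)*(-5) = sqrt(-3 + 0)*(-5) = sqrt(-3)*(-5) = (I*sqrt(3))*(-5) = -5*I*sqrt(3)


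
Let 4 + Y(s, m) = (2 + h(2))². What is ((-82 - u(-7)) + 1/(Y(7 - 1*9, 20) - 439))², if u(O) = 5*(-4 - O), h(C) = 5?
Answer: 1460691961/155236 ≈ 9409.5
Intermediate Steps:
Y(s, m) = 45 (Y(s, m) = -4 + (2 + 5)² = -4 + 7² = -4 + 49 = 45)
u(O) = -20 - 5*O
((-82 - u(-7)) + 1/(Y(7 - 1*9, 20) - 439))² = ((-82 - (-20 - 5*(-7))) + 1/(45 - 439))² = ((-82 - (-20 + 35)) + 1/(-394))² = ((-82 - 1*15) - 1/394)² = ((-82 - 15) - 1/394)² = (-97 - 1/394)² = (-38219/394)² = 1460691961/155236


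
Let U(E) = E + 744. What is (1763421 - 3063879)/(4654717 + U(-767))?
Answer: -650229/2327347 ≈ -0.27939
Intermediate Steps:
U(E) = 744 + E
(1763421 - 3063879)/(4654717 + U(-767)) = (1763421 - 3063879)/(4654717 + (744 - 767)) = -1300458/(4654717 - 23) = -1300458/4654694 = -1300458*1/4654694 = -650229/2327347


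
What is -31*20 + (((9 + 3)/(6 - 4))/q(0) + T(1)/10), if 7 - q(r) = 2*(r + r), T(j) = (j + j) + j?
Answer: -43319/70 ≈ -618.84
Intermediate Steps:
T(j) = 3*j (T(j) = 2*j + j = 3*j)
q(r) = 7 - 4*r (q(r) = 7 - 2*(r + r) = 7 - 2*2*r = 7 - 4*r)
-31*20 + (((9 + 3)/(6 - 4))/q(0) + T(1)/10) = -31*20 + (((9 + 3)/(6 - 4))/(7 - 4*0) + (3*1)/10) = -620 + ((12/2)/(7 + 0) + 3*(⅒)) = -620 + ((12*(½))/7 + 3/10) = -620 + (6*(⅐) + 3/10) = -620 + (6/7 + 3/10) = -620 + 81/70 = -43319/70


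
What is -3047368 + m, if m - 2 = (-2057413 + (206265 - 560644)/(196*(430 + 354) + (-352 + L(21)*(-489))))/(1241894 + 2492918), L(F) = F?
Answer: -814010591961430697/267119356458 ≈ -3.0474e+6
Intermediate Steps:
m = 387089271847/267119356458 (m = 2 + (-2057413 + (206265 - 560644)/(196*(430 + 354) + (-352 + 21*(-489))))/(1241894 + 2492918) = 2 + (-2057413 - 354379/(196*784 + (-352 - 10269)))/3734812 = 2 + (-2057413 - 354379/(153664 - 10621))*(1/3734812) = 2 + (-2057413 - 354379/143043)*(1/3734812) = 2 - 294298882138/143043*1/3734812 = 2 - 147149441069/267119356458 = 387089271847/267119356458 ≈ 1.4491)
-3047368 + m = -3047368 + 387089271847/267119356458 = -814010591961430697/267119356458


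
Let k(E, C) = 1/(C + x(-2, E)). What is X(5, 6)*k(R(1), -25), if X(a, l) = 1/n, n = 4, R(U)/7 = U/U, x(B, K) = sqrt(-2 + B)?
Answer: -25/2516 - I/1258 ≈ -0.0099364 - 0.00079491*I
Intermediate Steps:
R(U) = 7 (R(U) = 7*(U/U) = 7*1 = 7)
k(E, C) = 1/(C + 2*I) (k(E, C) = 1/(C + sqrt(-2 - 2)) = 1/(C + sqrt(-4)) = 1/(C + 2*I))
X(a, l) = 1/4
X(5, 6)*k(R(1), -25) = 1/(4*(-25 + 2*I)) = ((-25 - 2*I)/629)/4 = (-25 - 2*I)/2516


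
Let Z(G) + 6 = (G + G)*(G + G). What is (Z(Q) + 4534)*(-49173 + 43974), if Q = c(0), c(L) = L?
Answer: -23541072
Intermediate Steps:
Q = 0
Z(G) = -6 + 4*G² (Z(G) = -6 + (G + G)*(G + G) = -6 + (2*G)*(2*G) = -6 + 4*G²)
(Z(Q) + 4534)*(-49173 + 43974) = ((-6 + 4*0²) + 4534)*(-49173 + 43974) = ((-6 + 4*0) + 4534)*(-5199) = ((-6 + 0) + 4534)*(-5199) = (-6 + 4534)*(-5199) = 4528*(-5199) = -23541072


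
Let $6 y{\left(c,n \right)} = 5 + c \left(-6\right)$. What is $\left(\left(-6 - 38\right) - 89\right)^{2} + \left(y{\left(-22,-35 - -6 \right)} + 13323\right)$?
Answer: $\frac{186209}{6} \approx 31035.0$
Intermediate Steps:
$y{\left(c,n \right)} = \frac{5}{6} - c$ ($y{\left(c,n \right)} = \frac{5 + c \left(-6\right)}{6} = \frac{5 - 6 c}{6} = \frac{5}{6} - c$)
$\left(\left(-6 - 38\right) - 89\right)^{2} + \left(y{\left(-22,-35 - -6 \right)} + 13323\right) = \left(\left(-6 - 38\right) - 89\right)^{2} + \left(\left(\frac{5}{6} - -22\right) + 13323\right) = \left(-44 - 89\right)^{2} + \left(\left(\frac{5}{6} + 22\right) + 13323\right) = \left(-133\right)^{2} + \left(\frac{137}{6} + 13323\right) = 17689 + \frac{80075}{6} = \frac{186209}{6}$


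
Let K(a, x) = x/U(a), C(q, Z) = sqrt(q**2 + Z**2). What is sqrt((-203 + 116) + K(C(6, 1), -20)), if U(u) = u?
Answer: sqrt(-119103 - 740*sqrt(37))/37 ≈ 9.502*I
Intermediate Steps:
C(q, Z) = sqrt(Z**2 + q**2)
K(a, x) = x/a
sqrt((-203 + 116) + K(C(6, 1), -20)) = sqrt((-203 + 116) - 20/sqrt(1**2 + 6**2)) = sqrt(-87 - 20/sqrt(1 + 36)) = sqrt(-87 - 20*sqrt(37)/37)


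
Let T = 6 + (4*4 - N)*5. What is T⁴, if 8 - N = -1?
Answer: 2825761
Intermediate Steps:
N = 9 (N = 8 - 1*(-1) = 8 + 1 = 9)
T = 41 (T = 6 + (4*4 - 1*9)*5 = 6 + (16 - 9)*5 = 6 + 7*5 = 6 + 35 = 41)
T⁴ = 41⁴ = 2825761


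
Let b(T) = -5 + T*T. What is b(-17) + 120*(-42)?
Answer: -4756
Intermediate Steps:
b(T) = -5 + T²
b(-17) + 120*(-42) = (-5 + (-17)²) + 120*(-42) = (-5 + 289) - 5040 = 284 - 5040 = -4756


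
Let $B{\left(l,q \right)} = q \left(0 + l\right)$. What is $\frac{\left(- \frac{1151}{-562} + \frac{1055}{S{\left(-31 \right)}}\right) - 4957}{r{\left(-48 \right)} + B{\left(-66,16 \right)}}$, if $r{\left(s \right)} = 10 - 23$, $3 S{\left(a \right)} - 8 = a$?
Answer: $\frac{65826439}{13817894} \approx 4.7639$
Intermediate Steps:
$S{\left(a \right)} = \frac{8}{3} + \frac{a}{3}$
$r{\left(s \right)} = -13$
$B{\left(l,q \right)} = l q$ ($B{\left(l,q \right)} = q l = l q$)
$\frac{\left(- \frac{1151}{-562} + \frac{1055}{S{\left(-31 \right)}}\right) - 4957}{r{\left(-48 \right)} + B{\left(-66,16 \right)}} = \frac{\left(- \frac{1151}{-562} + \frac{1055}{\frac{8}{3} + \frac{1}{3} \left(-31\right)}\right) - 4957}{-13 - 1056} = \frac{\left(\left(-1151\right) \left(- \frac{1}{562}\right) + \frac{1055}{\frac{8}{3} - \frac{31}{3}}\right) - 4957}{-13 - 1056} = \frac{\left(\frac{1151}{562} + \frac{1055}{- \frac{23}{3}}\right) - 4957}{-1069} = \left(\left(\frac{1151}{562} + 1055 \left(- \frac{3}{23}\right)\right) - 4957\right) \left(- \frac{1}{1069}\right) = \left(\left(\frac{1151}{562} - \frac{3165}{23}\right) - 4957\right) \left(- \frac{1}{1069}\right) = \left(- \frac{1752257}{12926} - 4957\right) \left(- \frac{1}{1069}\right) = \left(- \frac{65826439}{12926}\right) \left(- \frac{1}{1069}\right) = \frac{65826439}{13817894}$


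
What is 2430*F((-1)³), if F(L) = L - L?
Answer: 0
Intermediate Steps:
F(L) = 0
2430*F((-1)³) = 2430*0 = 0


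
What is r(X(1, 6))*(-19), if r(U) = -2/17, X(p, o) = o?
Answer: 38/17 ≈ 2.2353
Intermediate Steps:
r(U) = -2/17 (r(U) = -2*1/17 = -2/17)
r(X(1, 6))*(-19) = -2/17*(-19) = 38/17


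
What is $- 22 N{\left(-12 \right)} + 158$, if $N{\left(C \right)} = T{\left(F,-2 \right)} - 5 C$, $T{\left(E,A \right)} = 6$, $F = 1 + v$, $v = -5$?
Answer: $-1294$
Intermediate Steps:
$F = -4$ ($F = 1 - 5 = -4$)
$N{\left(C \right)} = 6 - 5 C$
$- 22 N{\left(-12 \right)} + 158 = - 22 \left(6 - -60\right) + 158 = - 22 \left(6 + 60\right) + 158 = \left(-22\right) 66 + 158 = -1452 + 158 = -1294$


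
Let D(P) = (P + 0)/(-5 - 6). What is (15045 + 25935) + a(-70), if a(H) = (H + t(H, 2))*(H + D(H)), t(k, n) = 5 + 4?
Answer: 493480/11 ≈ 44862.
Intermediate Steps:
t(k, n) = 9
D(P) = -P/11 (D(P) = P/(-11) = P*(-1/11) = -P/11)
a(H) = 10*H*(9 + H)/11 (a(H) = (H + 9)*(H - H/11) = (9 + H)*(10*H/11) = 10*H*(9 + H)/11)
(15045 + 25935) + a(-70) = (15045 + 25935) + (10/11)*(-70)*(9 - 70) = 40980 + (10/11)*(-70)*(-61) = 40980 + 42700/11 = 493480/11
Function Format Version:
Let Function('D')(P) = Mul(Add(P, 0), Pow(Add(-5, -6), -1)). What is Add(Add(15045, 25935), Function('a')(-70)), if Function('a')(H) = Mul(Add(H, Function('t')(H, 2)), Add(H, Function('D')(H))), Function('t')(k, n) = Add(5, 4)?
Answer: Rational(493480, 11) ≈ 44862.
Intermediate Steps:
Function('t')(k, n) = 9
Function('D')(P) = Mul(Rational(-1, 11), P) (Function('D')(P) = Mul(P, Pow(-11, -1)) = Mul(P, Rational(-1, 11)) = Mul(Rational(-1, 11), P))
Function('a')(H) = Mul(Rational(10, 11), H, Add(9, H)) (Function('a')(H) = Mul(Add(H, 9), Add(H, Mul(Rational(-1, 11), H))) = Mul(Add(9, H), Mul(Rational(10, 11), H)) = Mul(Rational(10, 11), H, Add(9, H)))
Add(Add(15045, 25935), Function('a')(-70)) = Add(Add(15045, 25935), Mul(Rational(10, 11), -70, Add(9, -70))) = Add(40980, Mul(Rational(10, 11), -70, -61)) = Add(40980, Rational(42700, 11)) = Rational(493480, 11)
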